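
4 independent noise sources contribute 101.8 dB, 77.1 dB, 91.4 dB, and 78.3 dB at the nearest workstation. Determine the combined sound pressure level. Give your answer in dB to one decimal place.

For uncorrelated sources the intensities add, so convert each level to linear form, sum, and take 10·log₁₀ of the total.
Σ 10^(L/10) = 10^(101.8/10) + 10^(77.1/10) + 10^(91.4/10) + 10^(78.3/10) = 1.663e+10.
L_total = 10·log₁₀(1.663e+10) = 102.21 dB.

102.2 dB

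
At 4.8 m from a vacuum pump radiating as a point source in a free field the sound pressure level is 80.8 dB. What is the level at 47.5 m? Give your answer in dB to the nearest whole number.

Point-source attenuation: ΔL = 20·log₁₀(r₂/r₁) = 20·log₁₀(47.5/4.8) = 19.909 dB.
L₂ = 80.8 − 20·log₁₀(47.5/4.8) = 80.8 − 19.909 = 60.89 dB.

61 dB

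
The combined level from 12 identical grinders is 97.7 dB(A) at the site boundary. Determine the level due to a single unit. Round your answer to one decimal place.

86.9 dB(A)

Dividing the total intensity by 12 lowers the level by 10·log₁₀ 12 = 10.792 dB: L₁ = 97.7 − 10.792.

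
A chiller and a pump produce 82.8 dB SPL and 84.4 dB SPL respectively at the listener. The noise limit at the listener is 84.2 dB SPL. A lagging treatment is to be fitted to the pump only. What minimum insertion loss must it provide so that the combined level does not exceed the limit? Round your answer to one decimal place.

5.8 dB

Fixed contribution from the other source: Σ 10^(L/10) = 10^(82.8/10) = 1.905e+08 (82.80 dB SPL).
The limit corresponds to 10^(84.2/10) = 2.630e+08; subtracting the fixed part leaves 7.248e+07 for the pump, i.e. 78.60 dB SPL.
So the pump must be reduced from 84.4 to 78.60 dB SPL: IL = 5.80 dB.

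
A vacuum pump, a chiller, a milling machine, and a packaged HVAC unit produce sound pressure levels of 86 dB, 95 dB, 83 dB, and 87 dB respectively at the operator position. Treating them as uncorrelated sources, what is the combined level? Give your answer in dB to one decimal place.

96.3 dB

For uncorrelated sources the intensities add, so convert each level to linear form, sum, and take 10·log₁₀ of the total.
Σ 10^(L/10) = 10^(86/10) + 10^(95/10) + 10^(83/10) + 10^(87/10) = 4.261e+09.
L_total = 10·log₁₀(4.261e+09) = 96.30 dB.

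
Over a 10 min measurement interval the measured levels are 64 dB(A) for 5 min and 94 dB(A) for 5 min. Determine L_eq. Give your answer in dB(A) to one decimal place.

91.0 dB(A)

The energy average is taken in the linear domain: L_eq = 10·log₁₀[(Σ tᵢ·10^(Lᵢ/10))/T], T = 10 min.
Σ tᵢ·10^(Lᵢ/10) = 5·10^(64/10) + 5·10^(94/10) = 1.257e+10.
L_eq = 10·log₁₀(1.257e+10/10) = 90.99 dB(A).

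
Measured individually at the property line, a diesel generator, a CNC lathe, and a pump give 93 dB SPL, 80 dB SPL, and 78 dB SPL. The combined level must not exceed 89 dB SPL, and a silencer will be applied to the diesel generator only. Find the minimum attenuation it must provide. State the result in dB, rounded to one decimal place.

Fixed contribution from the other sources: Σ 10^(L/10) = 10^(80/10) + 10^(78/10) = 1.631e+08 (82.12 dB SPL).
To meet 89 dB SPL overall, the treated diesel generator may contribute at most 10^(89/10) − 1.631e+08 = 6.312e+08, i.e. 88.00 dB SPL.
Required insertion loss = 93 − 88.00 = 5.00 dB.

5.0 dB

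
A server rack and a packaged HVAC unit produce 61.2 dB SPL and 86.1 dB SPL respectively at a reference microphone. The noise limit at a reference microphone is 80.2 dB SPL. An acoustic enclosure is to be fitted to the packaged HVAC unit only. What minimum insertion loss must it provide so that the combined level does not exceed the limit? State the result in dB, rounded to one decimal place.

Everything except the packaged HVAC unit sums to 10^(61.2/10) = 1.318e+06 in linear terms, 61.20 dB SPL.
The limit corresponds to 10^(80.2/10) = 1.047e+08; subtracting the fixed part leaves 1.034e+08 for the packaged HVAC unit, i.e. 80.14 dB SPL.
So the packaged HVAC unit must be reduced from 86.1 to 80.14 dB SPL: IL = 5.96 dB.

6.0 dB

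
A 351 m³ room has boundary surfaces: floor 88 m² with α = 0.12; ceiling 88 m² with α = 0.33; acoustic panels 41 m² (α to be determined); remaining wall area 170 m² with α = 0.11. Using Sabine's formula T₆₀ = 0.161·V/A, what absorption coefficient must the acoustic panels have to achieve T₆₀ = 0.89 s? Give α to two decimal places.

0.13

From T₆₀ = 0.161·V/A, the target T₆₀ = 0.89 s needs A = 0.161·351/0.89 = 63.50 m².
Absorption from the other surfaces = 88·0.12 + 88·0.33 + 170·0.11 = 58.30 m², so the acoustic panels must supply 5.20 m² over 41 m².
α = 5.20/41 = 0.127.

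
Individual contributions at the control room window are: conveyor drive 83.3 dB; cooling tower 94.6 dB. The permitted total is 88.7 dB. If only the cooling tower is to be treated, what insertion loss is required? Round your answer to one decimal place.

Everything except the cooling tower sums to 10^(83.3/10) = 2.138e+08 in linear terms, 83.30 dB.
The limit corresponds to 10^(88.7/10) = 7.413e+08; subtracting the fixed part leaves 5.275e+08 for the cooling tower, i.e. 87.22 dB.
Required insertion loss = 94.6 − 87.22 = 7.38 dB.

7.4 dB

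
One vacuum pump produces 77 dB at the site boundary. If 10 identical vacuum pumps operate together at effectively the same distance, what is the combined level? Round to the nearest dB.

L_total = L₁ + 10·log₁₀ N for N identical incoherent sources.
L_total = 77 + 10·log₁₀(10) = 77 + 10.000 = 87.00 dB.

87 dB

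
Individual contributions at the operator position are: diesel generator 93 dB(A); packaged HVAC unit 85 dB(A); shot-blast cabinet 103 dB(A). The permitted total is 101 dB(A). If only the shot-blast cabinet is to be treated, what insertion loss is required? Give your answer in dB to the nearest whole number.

3 dB

Fixed contribution from the other sources: Σ 10^(L/10) = 10^(93/10) + 10^(85/10) = 2.311e+09 (93.64 dB(A)).
To meet 101 dB(A) overall, the treated shot-blast cabinet may contribute at most 10^(101/10) − 2.311e+09 = 1.028e+10, i.e. 100.12 dB(A).
So the shot-blast cabinet must be reduced from 103 to 100.12 dB(A): IL = 2.88 dB.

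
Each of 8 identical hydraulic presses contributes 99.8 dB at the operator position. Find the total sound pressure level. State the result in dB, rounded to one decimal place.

With 8 equal, uncorrelated contributions the intensity is 8× that of one unit, giving a rise of 10·log₁₀ 8.
L_total = 99.8 + 10·log₁₀(8) = 99.8 + 9.031 = 108.83 dB.

108.8 dB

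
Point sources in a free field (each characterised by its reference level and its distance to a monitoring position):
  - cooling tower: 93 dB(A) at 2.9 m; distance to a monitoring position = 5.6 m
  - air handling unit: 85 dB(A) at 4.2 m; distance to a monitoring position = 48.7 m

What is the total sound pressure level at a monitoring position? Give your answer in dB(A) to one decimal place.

87.3 dB(A)

First find each source's level at the receiver (point-source: −20·log₁₀(r/r_ref)), then combine on an intensity basis.
cooling tower: 93 − 20·log₁₀(5.6/2.9) = 93 − 5.72 = 87.28 dB(A).
air handling unit: 85 − 20·log₁₀(48.7/4.2) = 85 − 21.29 = 63.71 dB(A).
Σ 10^(L/10) = 5.374e+08 → L_total = 10·log₁₀(5.374e+08) = 87.30 dB(A).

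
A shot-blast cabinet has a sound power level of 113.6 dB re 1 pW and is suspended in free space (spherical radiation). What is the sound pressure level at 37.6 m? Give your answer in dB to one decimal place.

Free-field spherical radiation: L_p = L_w − 10·log₁₀(4π·r²), r = 37.6 m.
4π·r² = 1.777e+04 m², 10·log₁₀ of that is 42.496 dB.
L_p = 113.6 − 42.496 = 71.10 dB.

71.1 dB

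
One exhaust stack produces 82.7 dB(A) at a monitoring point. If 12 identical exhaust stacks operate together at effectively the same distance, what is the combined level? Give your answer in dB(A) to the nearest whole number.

With 12 equal, uncorrelated contributions the intensity is 12× that of one unit, giving a rise of 10·log₁₀ 12.
L_total = 82.7 + 10·log₁₀(12) = 82.7 + 10.792 = 93.49 dB(A).

93 dB(A)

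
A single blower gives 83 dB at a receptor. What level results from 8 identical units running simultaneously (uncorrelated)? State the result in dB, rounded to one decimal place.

92.0 dB

L_total = L₁ + 10·log₁₀ N for N identical incoherent sources.
L_total = 83 + 10·log₁₀(8) = 83 + 9.031 = 92.03 dB.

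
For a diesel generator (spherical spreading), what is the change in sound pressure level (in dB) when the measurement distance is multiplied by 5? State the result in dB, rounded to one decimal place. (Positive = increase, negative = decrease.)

With spherical spreading the level changes by −20·log₁₀(r₂/r₁).
ΔL = −20·log₁₀(5) = -13.98 dB.

-14.0 dB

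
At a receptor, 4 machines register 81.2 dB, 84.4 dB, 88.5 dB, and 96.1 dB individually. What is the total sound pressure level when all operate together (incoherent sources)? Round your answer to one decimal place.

Incoherent sources combine by intensity addition: L_total = 10·log₁₀(Σ 10^(L_i/10)).
Σ 10^(L/10) = 10^(81.2/10) + 10^(84.4/10) + 10^(88.5/10) + 10^(96.1/10) = 5.189e+09.
L_total = 10·log₁₀(5.189e+09) = 97.15 dB.

97.2 dB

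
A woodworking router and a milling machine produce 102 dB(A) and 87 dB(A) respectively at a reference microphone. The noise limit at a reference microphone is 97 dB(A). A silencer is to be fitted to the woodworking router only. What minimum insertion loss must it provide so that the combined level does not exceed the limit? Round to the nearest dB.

5 dB

The untreated sources together contribute 10^(87/10) = 5.012e+08, i.e. 87.00 dB(A).
To meet 97 dB(A) overall, the treated woodworking router may contribute at most 10^(97/10) − 5.012e+08 = 4.511e+09, i.e. 96.54 dB(A).
So the woodworking router must be reduced from 102 to 96.54 dB(A): IL = 5.46 dB.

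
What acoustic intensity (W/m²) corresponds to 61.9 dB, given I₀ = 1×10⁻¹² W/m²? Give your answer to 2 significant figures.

1.5e-06 W/m²

L = 10·log₁₀(I/I₀) ⇒ I = I₀·10^(L/10) = 10⁻¹² × 10^6.19.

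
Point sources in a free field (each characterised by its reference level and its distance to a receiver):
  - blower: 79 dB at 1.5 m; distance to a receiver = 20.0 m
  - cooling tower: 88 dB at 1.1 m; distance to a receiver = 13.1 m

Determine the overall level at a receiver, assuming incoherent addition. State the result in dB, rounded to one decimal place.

66.9 dB

First find each source's level at the receiver (point-source: −20·log₁₀(r/r_ref)), then combine on an intensity basis.
blower: 79 − 20·log₁₀(20.0/1.5) = 79 − 22.50 = 56.50 dB.
cooling tower: 88 − 20·log₁₀(13.1/1.1) = 88 − 21.52 = 66.48 dB.
Σ 10^(L/10) = 4.896e+06 → L_total = 10·log₁₀(4.896e+06) = 66.90 dB.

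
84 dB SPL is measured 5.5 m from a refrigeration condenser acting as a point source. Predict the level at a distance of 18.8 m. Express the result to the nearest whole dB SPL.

Spherical spreading from a point source gives a 20·log₁₀(r₂/r₁) drop.
L₂ = 84 − 20·log₁₀(18.8/5.5) = 84 − 10.676 = 73.32 dB SPL.

73 dB SPL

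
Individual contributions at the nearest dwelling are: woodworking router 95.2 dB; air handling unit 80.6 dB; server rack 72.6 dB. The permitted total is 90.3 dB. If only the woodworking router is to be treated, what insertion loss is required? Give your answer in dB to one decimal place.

Everything except the woodworking router sums to 10^(80.6/10) + 10^(72.6/10) = 1.330e+08 in linear terms, 81.24 dB.
The limit corresponds to 10^(90.3/10) = 1.072e+09; subtracting the fixed part leaves 9.385e+08 for the woodworking router, i.e. 89.72 dB.
So the woodworking router must be reduced from 95.2 to 89.72 dB: IL = 5.48 dB.

5.5 dB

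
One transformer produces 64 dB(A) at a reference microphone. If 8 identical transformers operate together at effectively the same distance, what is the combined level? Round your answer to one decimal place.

73.0 dB(A)

N identical incoherent sources raise the level by 10·log₁₀ N.
L_total = 64 + 10·log₁₀(8) = 64 + 9.031 = 73.03 dB(A).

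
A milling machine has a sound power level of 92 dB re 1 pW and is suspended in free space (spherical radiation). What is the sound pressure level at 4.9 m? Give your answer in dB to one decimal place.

Free-field spherical radiation: L_p = L_w − 10·log₁₀(4π·r²), r = 4.9 m.
4π·r² = 301.7 m², 10·log₁₀ of that is 24.796 dB.
L_p = 92 − 24.796 = 67.20 dB.

67.2 dB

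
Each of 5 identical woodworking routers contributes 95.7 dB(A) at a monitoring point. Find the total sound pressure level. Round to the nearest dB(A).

With 5 equal, uncorrelated contributions the intensity is 5× that of one unit, giving a rise of 10·log₁₀ 5.
L_total = 95.7 + 10·log₁₀(5) = 95.7 + 6.990 = 102.69 dB(A).

103 dB(A)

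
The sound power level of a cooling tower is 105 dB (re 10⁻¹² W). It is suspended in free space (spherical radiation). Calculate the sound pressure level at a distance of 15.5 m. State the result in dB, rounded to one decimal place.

70.2 dB

The power spreads over a sphere of area 4π·r², so L_p = L_w − 10·log₁₀(4π·r²).
4π·r² = 3019 m², 10·log₁₀ of that is 34.799 dB.
L_p = 105 − 34.799 = 70.20 dB.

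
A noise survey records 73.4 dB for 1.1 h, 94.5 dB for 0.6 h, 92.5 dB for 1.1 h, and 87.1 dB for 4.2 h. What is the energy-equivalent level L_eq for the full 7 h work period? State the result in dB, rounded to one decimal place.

89.2 dB

The energy average is taken in the linear domain: L_eq = 10·log₁₀[(Σ tᵢ·10^(Lᵢ/10))/T], T = 7 h.
Σ tᵢ·10^(Lᵢ/10) = 1.1·10^(73.4/10) + 0.6·10^(94.5/10) + 1.1·10^(92.5/10) + 4.2·10^(87.1/10) = 5.825e+09.
L_eq = 10·log₁₀(5.825e+09/7) = 89.20 dB.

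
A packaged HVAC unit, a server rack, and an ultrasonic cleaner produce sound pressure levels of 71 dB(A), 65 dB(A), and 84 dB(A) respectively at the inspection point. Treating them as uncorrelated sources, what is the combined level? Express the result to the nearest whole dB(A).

84 dB(A)

For uncorrelated sources the intensities add, so convert each level to linear form, sum, and take 10·log₁₀ of the total.
Σ 10^(L/10) = 10^(71/10) + 10^(65/10) + 10^(84/10) = 2.669e+08.
L_total = 10·log₁₀(2.669e+08) = 84.26 dB(A).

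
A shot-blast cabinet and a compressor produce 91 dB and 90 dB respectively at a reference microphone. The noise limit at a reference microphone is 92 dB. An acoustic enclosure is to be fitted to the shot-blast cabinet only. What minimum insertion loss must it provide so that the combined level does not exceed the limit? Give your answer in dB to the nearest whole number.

Fixed contribution from the other source: Σ 10^(L/10) = 10^(90/10) = 1.000e+09 (90.00 dB).
The limit corresponds to 10^(92/10) = 1.585e+09; subtracting the fixed part leaves 5.849e+08 for the shot-blast cabinet, i.e. 87.67 dB.
Required insertion loss = 91 − 87.67 = 3.33 dB.

3 dB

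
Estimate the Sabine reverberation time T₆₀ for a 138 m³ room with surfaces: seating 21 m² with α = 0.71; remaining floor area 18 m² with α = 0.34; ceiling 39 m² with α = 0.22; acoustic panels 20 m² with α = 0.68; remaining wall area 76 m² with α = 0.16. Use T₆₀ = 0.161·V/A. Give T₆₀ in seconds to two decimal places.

0.40 s

Summing Sᵢαᵢ: 21·0.71 + 18·0.34 + 39·0.22 + 20·0.68 + 76·0.16 = 55.37 m².
T₆₀ = 0.161 × 138 / 55.37 = 0.401 s.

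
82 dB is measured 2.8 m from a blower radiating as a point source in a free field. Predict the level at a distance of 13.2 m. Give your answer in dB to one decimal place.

68.5 dB

Point-source attenuation: ΔL = 20·log₁₀(r₂/r₁) = 20·log₁₀(13.2/2.8) = 13.468 dB.
L₂ = 82 − 20·log₁₀(13.2/2.8) = 82 − 13.468 = 68.53 dB.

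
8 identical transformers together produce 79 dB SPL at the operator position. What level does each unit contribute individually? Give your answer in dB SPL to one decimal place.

70.0 dB SPL

For N identical incoherent sources L_total = L₁ + 10·log₁₀ N, so L₁ = 79 − 10·log₁₀(8) = 79 − 9.031.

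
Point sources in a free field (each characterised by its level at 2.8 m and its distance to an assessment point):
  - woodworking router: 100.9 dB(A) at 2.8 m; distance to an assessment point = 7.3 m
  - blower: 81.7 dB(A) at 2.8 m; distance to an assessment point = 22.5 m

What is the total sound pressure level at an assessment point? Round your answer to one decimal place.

First find each source's level at the receiver (point-source: −20·log₁₀(r/r_ref)), then combine on an intensity basis.
woodworking router: 100.9 − 20·log₁₀(7.3/2.8) = 100.9 − 8.32 = 92.58 dB(A).
blower: 81.7 − 20·log₁₀(22.5/2.8) = 81.7 − 18.10 = 63.60 dB(A).
Σ 10^(L/10) = 1.812e+09 → L_total = 10·log₁₀(1.812e+09) = 92.58 dB(A).

92.6 dB(A)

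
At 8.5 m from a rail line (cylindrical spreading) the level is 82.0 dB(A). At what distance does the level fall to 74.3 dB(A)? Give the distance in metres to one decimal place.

50.1 m

For a line source L₁ − L₂ = 10·log₁₀(r₂/r₁), so r₂ = r₁·10^((L₁−L₂)/10).
r₂ = 8.5·10^((82.0−74.3)/10) = 8.5·10^(7.7/10) = 50.05 m.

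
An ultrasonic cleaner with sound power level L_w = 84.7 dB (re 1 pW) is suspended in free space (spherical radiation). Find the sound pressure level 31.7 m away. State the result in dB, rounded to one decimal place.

The power spreads over a sphere of area 4π·r², so L_p = L_w − 10·log₁₀(4π·r²).
4π·r² = 1.263e+04 m², 10·log₁₀ of that is 41.013 dB.
L_p = 84.7 − 41.013 = 43.69 dB.

43.7 dB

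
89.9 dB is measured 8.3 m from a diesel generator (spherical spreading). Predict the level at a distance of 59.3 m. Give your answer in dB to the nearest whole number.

Spherical spreading from a point source gives a 20·log₁₀(r₂/r₁) drop.
L₂ = 89.9 − 20·log₁₀(59.3/8.3) = 89.9 − 17.080 = 72.82 dB.

73 dB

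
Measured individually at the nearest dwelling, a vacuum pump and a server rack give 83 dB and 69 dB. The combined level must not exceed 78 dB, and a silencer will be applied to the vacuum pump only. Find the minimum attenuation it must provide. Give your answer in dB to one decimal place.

5.6 dB

Fixed contribution from the other source: Σ 10^(L/10) = 10^(69/10) = 7.943e+06 (69.00 dB).
The limit corresponds to 10^(78/10) = 6.310e+07; subtracting the fixed part leaves 5.515e+07 for the vacuum pump, i.e. 77.42 dB.
Required insertion loss = 83 − 77.42 = 5.58 dB.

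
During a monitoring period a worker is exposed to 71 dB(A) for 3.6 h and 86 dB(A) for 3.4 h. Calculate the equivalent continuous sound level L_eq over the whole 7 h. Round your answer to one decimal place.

83.0 dB(A)

L_eq = 10·log₁₀[(1/T)·Σ tᵢ·10^(Lᵢ/10)] with T = 7 h.
Σ tᵢ·10^(Lᵢ/10) = 3.6·10^(71/10) + 3.4·10^(86/10) = 1.399e+09.
L_eq = 10·log₁₀(1.399e+09/7) = 83.01 dB(A).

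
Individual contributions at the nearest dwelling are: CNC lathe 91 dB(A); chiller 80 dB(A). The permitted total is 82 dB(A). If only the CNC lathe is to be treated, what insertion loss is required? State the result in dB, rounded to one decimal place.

13.3 dB

Fixed contribution from the other source: Σ 10^(L/10) = 10^(80/10) = 1.000e+08 (80.00 dB(A)).
To meet 82 dB(A) overall, the treated CNC lathe may contribute at most 10^(82/10) − 1.000e+08 = 5.849e+07, i.e. 77.67 dB(A).
Required insertion loss = 91 − 77.67 = 13.33 dB.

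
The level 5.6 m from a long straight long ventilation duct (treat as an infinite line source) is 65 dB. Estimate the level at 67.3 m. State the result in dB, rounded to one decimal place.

Cylindrical spreading from a line source gives a 10·log₁₀(r₂/r₁) drop.
L₂ = 65 − 10·log₁₀(67.3/5.6) = 65 − 10.798 = 54.20 dB.

54.2 dB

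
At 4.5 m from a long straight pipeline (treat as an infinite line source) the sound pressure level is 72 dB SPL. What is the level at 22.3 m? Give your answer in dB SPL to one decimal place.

65.0 dB SPL

Line-source attenuation: ΔL = 10·log₁₀(r₂/r₁) = 10·log₁₀(22.3/4.5) = 6.951 dB.
L₂ = 72 − 10·log₁₀(22.3/4.5) = 72 − 6.951 = 65.05 dB SPL.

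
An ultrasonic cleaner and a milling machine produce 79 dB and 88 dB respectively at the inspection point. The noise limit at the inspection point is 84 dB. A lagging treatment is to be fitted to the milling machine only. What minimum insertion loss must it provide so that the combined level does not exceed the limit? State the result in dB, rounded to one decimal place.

The untreated sources together contribute 10^(79/10) = 7.943e+07, i.e. 79.00 dB.
The limit corresponds to 10^(84/10) = 2.512e+08; subtracting the fixed part leaves 1.718e+08 for the milling machine, i.e. 82.35 dB.
Required insertion loss = 88 − 82.35 = 5.65 dB.

5.7 dB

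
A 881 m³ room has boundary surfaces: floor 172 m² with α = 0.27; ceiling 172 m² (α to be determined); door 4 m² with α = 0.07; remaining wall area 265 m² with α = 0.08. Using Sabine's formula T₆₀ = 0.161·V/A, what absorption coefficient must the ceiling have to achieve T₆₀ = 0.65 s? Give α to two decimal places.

From T₆₀ = 0.161·V/A, the target T₆₀ = 0.65 s needs A = 0.161·881/0.65 = 218.22 m².
Absorption from the other surfaces = 172·0.27 + 4·0.07 + 265·0.08 = 67.92 m², so the ceiling must supply 150.30 m² over 172 m².
α = 150.30/172 = 0.874.

0.87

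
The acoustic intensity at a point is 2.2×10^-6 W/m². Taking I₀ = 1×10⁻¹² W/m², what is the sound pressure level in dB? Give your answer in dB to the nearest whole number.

63 dB

Dividing by I₀ shifts the exponent by 12: I/I₀ = 2.2×10^6.
L = 10·(0.3424 + 6) = 63.42 dB.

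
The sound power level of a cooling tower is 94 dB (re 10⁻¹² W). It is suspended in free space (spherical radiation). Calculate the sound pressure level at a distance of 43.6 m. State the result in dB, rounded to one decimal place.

50.2 dB

L_p = L_w − 10·log₁₀(4π·r²) with r = 43.6 m.
4π·r² = 2.389e+04 m², 10·log₁₀ of that is 43.782 dB.
L_p = 94 − 43.782 = 50.22 dB.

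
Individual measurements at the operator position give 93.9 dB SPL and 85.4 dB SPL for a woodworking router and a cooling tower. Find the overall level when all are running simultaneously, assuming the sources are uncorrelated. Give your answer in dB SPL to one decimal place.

Incoherent sources combine by intensity addition: L_total = 10·log₁₀(Σ 10^(L_i/10)).
Σ 10^(L/10) = 10^(93.9/10) + 10^(85.4/10) = 2.801e+09.
L_total = 10·log₁₀(2.801e+09) = 94.47 dB SPL.

94.5 dB SPL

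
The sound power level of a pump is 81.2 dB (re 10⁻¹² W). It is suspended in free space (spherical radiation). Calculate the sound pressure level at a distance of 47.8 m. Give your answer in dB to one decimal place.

L_p = L_w − 10·log₁₀(4π·r²) with r = 47.8 m.
4π·r² = 2.871e+04 m², 10·log₁₀ of that is 44.581 dB.
L_p = 81.2 − 44.581 = 36.62 dB.

36.6 dB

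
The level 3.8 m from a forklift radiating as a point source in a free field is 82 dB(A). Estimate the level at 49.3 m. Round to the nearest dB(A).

For a point source, L₂ = L₁ − 20·log₁₀(r₂/r₁).
L₂ = 82 − 20·log₁₀(49.3/3.8) = 82 − 22.261 = 59.74 dB(A).

60 dB(A)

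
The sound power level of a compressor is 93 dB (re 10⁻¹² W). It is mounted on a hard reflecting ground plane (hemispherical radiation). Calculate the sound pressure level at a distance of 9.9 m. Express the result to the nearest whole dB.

65 dB

Free-field hemispherical radiation: L_p = L_w − 10·log₁₀(2π·r²), r = 9.9 m.
2π·r² = 615.8 m², 10·log₁₀ of that is 27.895 dB.
L_p = 93 − 27.895 = 65.11 dB.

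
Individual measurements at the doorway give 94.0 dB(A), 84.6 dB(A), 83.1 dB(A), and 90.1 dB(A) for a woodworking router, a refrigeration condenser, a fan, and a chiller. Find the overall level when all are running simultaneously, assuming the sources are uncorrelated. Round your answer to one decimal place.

Incoherent sources combine by intensity addition: L_total = 10·log₁₀(Σ 10^(L_i/10)).
Σ 10^(L/10) = 10^(94.0/10) + 10^(84.6/10) + 10^(83.1/10) + 10^(90.1/10) = 4.028e+09.
L_total = 10·log₁₀(4.028e+09) = 96.05 dB(A).

96.1 dB(A)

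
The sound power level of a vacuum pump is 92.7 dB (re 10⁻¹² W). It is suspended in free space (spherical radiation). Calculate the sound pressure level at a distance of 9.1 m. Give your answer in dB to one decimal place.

Free-field spherical radiation: L_p = L_w − 10·log₁₀(4π·r²), r = 9.1 m.
4π·r² = 1041 m², 10·log₁₀ of that is 30.173 dB.
L_p = 92.7 − 30.173 = 62.53 dB.

62.5 dB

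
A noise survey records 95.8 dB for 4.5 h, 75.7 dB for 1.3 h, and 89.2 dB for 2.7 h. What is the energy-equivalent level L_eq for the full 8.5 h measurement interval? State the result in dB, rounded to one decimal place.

L_eq = 10·log₁₀[(1/T)·Σ tᵢ·10^(Lᵢ/10)] with T = 8.5 h.
Σ tᵢ·10^(Lᵢ/10) = 4.5·10^(95.8/10) + 1.3·10^(75.7/10) + 2.7·10^(89.2/10) = 1.940e+10.
L_eq = 10·log₁₀(1.940e+10/8.5) = 93.58 dB.

93.6 dB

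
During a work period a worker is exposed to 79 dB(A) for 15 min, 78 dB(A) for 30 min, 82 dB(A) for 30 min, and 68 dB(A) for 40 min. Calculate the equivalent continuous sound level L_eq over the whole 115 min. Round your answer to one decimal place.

The energy average is taken in the linear domain: L_eq = 10·log₁₀[(Σ tᵢ·10^(Lᵢ/10))/T], T = 115 min.
Σ tᵢ·10^(Lᵢ/10) = 15·10^(79/10) + 30·10^(78/10) + 30·10^(82/10) + 40·10^(68/10) = 8.091e+09.
L_eq = 10·log₁₀(8.091e+09/115) = 78.47 dB(A).

78.5 dB(A)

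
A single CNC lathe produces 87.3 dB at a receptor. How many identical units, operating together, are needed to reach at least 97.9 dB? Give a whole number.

12

Need L₁ + 10·log₁₀ N ≥ 97.9, i.e. log₁₀ N ≥ 1.06.
N ≥ 10^(10.6/10) = 11.482, so N = 12.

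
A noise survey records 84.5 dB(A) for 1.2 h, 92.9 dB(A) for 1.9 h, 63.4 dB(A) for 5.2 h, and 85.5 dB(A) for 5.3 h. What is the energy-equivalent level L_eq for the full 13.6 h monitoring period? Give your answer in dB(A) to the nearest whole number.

86 dB(A)

The energy average is taken in the linear domain: L_eq = 10·log₁₀[(Σ tᵢ·10^(Lᵢ/10))/T], T = 13.6 h.
Σ tᵢ·10^(Lᵢ/10) = 1.2·10^(84.5/10) + 1.9·10^(92.9/10) + 5.2·10^(63.4/10) + 5.3·10^(85.5/10) = 5.935e+09.
L_eq = 10·log₁₀(5.935e+09/13.6) = 86.40 dB(A).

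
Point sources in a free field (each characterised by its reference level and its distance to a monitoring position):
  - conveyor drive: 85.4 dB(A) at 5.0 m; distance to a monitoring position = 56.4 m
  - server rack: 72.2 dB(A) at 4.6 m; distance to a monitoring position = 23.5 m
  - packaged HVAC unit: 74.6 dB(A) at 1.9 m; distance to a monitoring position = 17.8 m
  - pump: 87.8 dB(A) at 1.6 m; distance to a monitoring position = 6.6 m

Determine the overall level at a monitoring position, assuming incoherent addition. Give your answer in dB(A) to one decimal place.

75.9 dB(A)

Apply inverse-square spreading to bring every level to the receiver, then sum 10^(L/10).
conveyor drive: 85.4 − 20·log₁₀(56.4/5.0) = 85.4 − 21.05 = 64.35 dB(A).
server rack: 72.2 − 20·log₁₀(23.5/4.6) = 72.2 − 14.17 = 58.03 dB(A).
packaged HVAC unit: 74.6 − 20·log₁₀(17.8/1.9) = 74.6 − 19.43 = 55.17 dB(A).
pump: 87.8 − 20·log₁₀(6.6/1.6) = 87.8 − 12.31 = 75.49 dB(A).
Σ 10^(L/10) = 3.910e+07 → L_total = 10·log₁₀(3.910e+07) = 75.92 dB(A).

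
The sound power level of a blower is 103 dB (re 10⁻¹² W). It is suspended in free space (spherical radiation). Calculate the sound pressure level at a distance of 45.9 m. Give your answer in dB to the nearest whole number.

59 dB

L_p = L_w − 10·log₁₀(4π·r²) with r = 45.9 m.
4π·r² = 2.647e+04 m², 10·log₁₀ of that is 44.228 dB.
L_p = 103 − 44.228 = 58.77 dB.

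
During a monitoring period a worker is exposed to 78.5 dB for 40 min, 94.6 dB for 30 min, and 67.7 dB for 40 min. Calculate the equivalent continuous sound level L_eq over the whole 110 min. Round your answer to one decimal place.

L_eq = 10·log₁₀[(1/T)·Σ tᵢ·10^(Lᵢ/10)] with T = 110 min.
Σ tᵢ·10^(Lᵢ/10) = 40·10^(78.5/10) + 30·10^(94.6/10) + 40·10^(67.7/10) = 8.959e+10.
L_eq = 10·log₁₀(8.959e+10/110) = 89.11 dB.

89.1 dB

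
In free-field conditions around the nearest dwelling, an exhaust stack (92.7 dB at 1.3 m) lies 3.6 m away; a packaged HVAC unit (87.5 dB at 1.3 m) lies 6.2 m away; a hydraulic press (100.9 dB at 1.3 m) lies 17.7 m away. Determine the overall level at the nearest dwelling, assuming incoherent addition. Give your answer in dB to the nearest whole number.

85 dB

First find each source's level at the receiver (point-source: −20·log₁₀(r/r_ref)), then combine on an intensity basis.
exhaust stack: 92.7 − 20·log₁₀(3.6/1.3) = 92.7 − 8.85 = 83.85 dB.
packaged HVAC unit: 87.5 − 20·log₁₀(6.2/1.3) = 87.5 − 13.57 = 73.93 dB.
hydraulic press: 100.9 − 20·log₁₀(17.7/1.3) = 100.9 − 22.68 = 78.22 dB.
Σ 10^(L/10) = 3.339e+08 → L_total = 10·log₁₀(3.339e+08) = 85.24 dB.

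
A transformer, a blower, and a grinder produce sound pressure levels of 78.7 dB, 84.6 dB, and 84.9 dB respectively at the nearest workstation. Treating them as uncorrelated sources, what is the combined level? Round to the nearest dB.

88 dB

For uncorrelated sources the intensities add, so convert each level to linear form, sum, and take 10·log₁₀ of the total.
Σ 10^(L/10) = 10^(78.7/10) + 10^(84.6/10) + 10^(84.9/10) = 6.716e+08.
L_total = 10·log₁₀(6.716e+08) = 88.27 dB.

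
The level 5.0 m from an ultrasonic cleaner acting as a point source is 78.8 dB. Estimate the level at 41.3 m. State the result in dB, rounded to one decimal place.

60.5 dB

For a point source, L₂ = L₁ − 20·log₁₀(r₂/r₁).
L₂ = 78.8 − 20·log₁₀(41.3/5.0) = 78.8 − 18.340 = 60.46 dB.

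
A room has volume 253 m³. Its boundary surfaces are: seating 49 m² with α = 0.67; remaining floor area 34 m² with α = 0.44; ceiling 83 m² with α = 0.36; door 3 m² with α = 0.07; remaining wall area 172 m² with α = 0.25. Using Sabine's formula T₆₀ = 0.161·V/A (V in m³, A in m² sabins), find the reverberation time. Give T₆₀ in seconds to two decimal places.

Summing Sᵢαᵢ: 49·0.67 + 34·0.44 + 83·0.36 + 3·0.07 + 172·0.25 = 120.88 m².
T₆₀ = 0.161·V/A = 0.161·253/120.88 = 0.337 s.

0.34 s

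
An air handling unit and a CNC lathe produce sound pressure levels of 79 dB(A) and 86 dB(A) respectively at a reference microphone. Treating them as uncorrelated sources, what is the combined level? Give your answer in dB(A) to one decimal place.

86.8 dB(A)

Incoherent sources combine by intensity addition: L_total = 10·log₁₀(Σ 10^(L_i/10)).
Σ 10^(L/10) = 10^(79/10) + 10^(86/10) = 4.775e+08.
L_total = 10·log₁₀(4.775e+08) = 86.79 dB(A).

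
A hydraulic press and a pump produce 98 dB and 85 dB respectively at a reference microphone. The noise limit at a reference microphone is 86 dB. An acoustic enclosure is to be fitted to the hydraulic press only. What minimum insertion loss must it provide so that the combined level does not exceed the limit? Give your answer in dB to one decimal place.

18.9 dB

Everything except the hydraulic press sums to 10^(85/10) = 3.162e+08 in linear terms, 85.00 dB.
To meet 86 dB overall, the treated hydraulic press may contribute at most 10^(86/10) − 3.162e+08 = 8.188e+07, i.e. 79.13 dB.
Required insertion loss = 98 − 79.13 = 18.87 dB.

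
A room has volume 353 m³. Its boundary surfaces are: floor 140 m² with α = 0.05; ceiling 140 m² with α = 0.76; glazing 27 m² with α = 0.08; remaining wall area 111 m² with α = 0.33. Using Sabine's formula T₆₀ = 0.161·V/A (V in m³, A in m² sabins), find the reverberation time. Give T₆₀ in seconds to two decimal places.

0.37 s

Total absorption A = 140·0.05 + 140·0.76 + 27·0.08 + 111·0.33 = 152.19 m² sabins.
T₆₀ = 0.161 × 353 / 152.19 = 0.373 s.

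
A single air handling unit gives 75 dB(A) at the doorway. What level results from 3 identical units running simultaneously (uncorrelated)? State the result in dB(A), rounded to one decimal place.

79.8 dB(A)

L_total = L₁ + 10·log₁₀ N for N identical incoherent sources.
L_total = 75 + 10·log₁₀(3) = 75 + 4.771 = 79.77 dB(A).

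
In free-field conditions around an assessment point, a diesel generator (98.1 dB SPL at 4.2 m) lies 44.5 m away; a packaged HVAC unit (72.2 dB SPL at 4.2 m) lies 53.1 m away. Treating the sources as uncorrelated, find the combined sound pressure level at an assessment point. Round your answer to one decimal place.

Apply inverse-square spreading to bring every level to the receiver, then sum 10^(L/10).
diesel generator: 98.1 − 20·log₁₀(44.5/4.2) = 98.1 − 20.50 = 77.60 dB SPL.
packaged HVAC unit: 72.2 − 20·log₁₀(53.1/4.2) = 72.2 − 22.04 = 50.16 dB SPL.
Σ 10^(L/10) = 5.762e+07 → L_total = 10·log₁₀(5.762e+07) = 77.61 dB SPL.

77.6 dB SPL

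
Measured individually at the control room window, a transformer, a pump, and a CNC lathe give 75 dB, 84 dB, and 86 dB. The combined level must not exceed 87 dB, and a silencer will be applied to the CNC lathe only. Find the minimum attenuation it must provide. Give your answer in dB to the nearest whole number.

Everything except the CNC lathe sums to 10^(75/10) + 10^(84/10) = 2.828e+08 in linear terms, 84.51 dB.
The limit corresponds to 10^(87/10) = 5.012e+08; subtracting the fixed part leaves 2.184e+08 for the CNC lathe, i.e. 83.39 dB.
Required insertion loss = 86 − 83.39 = 2.61 dB.

3 dB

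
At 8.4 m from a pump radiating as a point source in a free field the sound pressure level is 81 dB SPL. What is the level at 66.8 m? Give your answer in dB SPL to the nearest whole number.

Point-source attenuation: ΔL = 20·log₁₀(r₂/r₁) = 20·log₁₀(66.8/8.4) = 18.010 dB.
L₂ = 81 − 20·log₁₀(66.8/8.4) = 81 − 18.010 = 62.99 dB SPL.

63 dB SPL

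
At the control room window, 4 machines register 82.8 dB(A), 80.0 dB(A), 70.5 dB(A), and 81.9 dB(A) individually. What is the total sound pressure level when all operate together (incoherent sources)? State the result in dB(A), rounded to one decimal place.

For uncorrelated sources the intensities add, so convert each level to linear form, sum, and take 10·log₁₀ of the total.
Σ 10^(L/10) = 10^(82.8/10) + 10^(80.0/10) + 10^(70.5/10) + 10^(81.9/10) = 4.566e+08.
L_total = 10·log₁₀(4.566e+08) = 86.60 dB(A).

86.6 dB(A)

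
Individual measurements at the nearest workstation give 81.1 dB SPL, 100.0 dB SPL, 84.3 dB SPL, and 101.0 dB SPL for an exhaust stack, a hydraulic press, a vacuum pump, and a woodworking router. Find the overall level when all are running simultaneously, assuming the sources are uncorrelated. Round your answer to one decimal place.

For uncorrelated sources the intensities add, so convert each level to linear form, sum, and take 10·log₁₀ of the total.
Σ 10^(L/10) = 10^(81.1/10) + 10^(100.0/10) + 10^(84.3/10) + 10^(101.0/10) = 2.299e+10.
L_total = 10·log₁₀(2.299e+10) = 103.61 dB SPL.

103.6 dB SPL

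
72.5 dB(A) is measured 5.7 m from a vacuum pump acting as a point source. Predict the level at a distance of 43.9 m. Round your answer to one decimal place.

Point-source attenuation: ΔL = 20·log₁₀(r₂/r₁) = 20·log₁₀(43.9/5.7) = 17.732 dB.
L₂ = 72.5 − 20·log₁₀(43.9/5.7) = 72.5 − 17.732 = 54.77 dB(A).

54.8 dB(A)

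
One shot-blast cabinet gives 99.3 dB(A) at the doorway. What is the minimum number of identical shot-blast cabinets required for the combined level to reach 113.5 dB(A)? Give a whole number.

27

The shortfall is 113.5 − 99.3 = 14.2 dB, and N units add 10·log₁₀ N, so need 10·log₁₀ N ≥ 14.2.
N ≥ 10^(14.2/10) = 26.303, so N = 27.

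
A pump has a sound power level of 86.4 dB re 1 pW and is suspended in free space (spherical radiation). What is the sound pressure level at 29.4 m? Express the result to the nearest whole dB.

The power spreads over a sphere of area 4π·r², so L_p = L_w − 10·log₁₀(4π·r²).
4π·r² = 1.086e+04 m², 10·log₁₀ of that is 40.359 dB.
L_p = 86.4 − 40.359 = 46.04 dB.

46 dB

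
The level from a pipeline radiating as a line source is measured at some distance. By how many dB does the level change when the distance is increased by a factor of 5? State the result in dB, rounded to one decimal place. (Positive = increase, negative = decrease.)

A line source loses 3 dB per doubling of distance; generally ΔL = −10·log₁₀(r₂/r₁).
ΔL = −10·log₁₀(5) = -6.99 dB.

-7.0 dB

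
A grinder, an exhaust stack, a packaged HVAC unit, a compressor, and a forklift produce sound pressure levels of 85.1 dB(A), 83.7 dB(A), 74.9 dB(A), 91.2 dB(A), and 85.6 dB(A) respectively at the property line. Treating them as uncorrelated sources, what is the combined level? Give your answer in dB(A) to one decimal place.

93.6 dB(A)

Incoherent sources combine by intensity addition: L_total = 10·log₁₀(Σ 10^(L_i/10)).
Σ 10^(L/10) = 10^(85.1/10) + 10^(83.7/10) + 10^(74.9/10) + 10^(91.2/10) + 10^(85.6/10) = 2.270e+09.
L_total = 10·log₁₀(2.270e+09) = 93.56 dB(A).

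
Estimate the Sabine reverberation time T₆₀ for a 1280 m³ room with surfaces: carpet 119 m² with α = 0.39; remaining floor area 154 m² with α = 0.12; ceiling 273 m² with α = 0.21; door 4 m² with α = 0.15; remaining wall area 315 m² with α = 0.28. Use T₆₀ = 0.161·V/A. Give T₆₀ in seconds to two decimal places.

Total absorption A = 119·0.39 + 154·0.12 + 273·0.21 + 4·0.15 + 315·0.28 = 211.02 m² sabins.
T₆₀ = 0.161·V/A = 0.161·1280/211.02 = 0.977 s.

0.98 s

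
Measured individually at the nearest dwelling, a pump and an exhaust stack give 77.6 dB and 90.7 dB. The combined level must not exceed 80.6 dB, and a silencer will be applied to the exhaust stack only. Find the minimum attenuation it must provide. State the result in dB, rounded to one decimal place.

The untreated sources together contribute 10^(77.6/10) = 5.754e+07, i.e. 77.60 dB.
The limit corresponds to 10^(80.6/10) = 1.148e+08; subtracting the fixed part leaves 5.727e+07 for the exhaust stack, i.e. 77.58 dB.
So the exhaust stack must be reduced from 90.7 to 77.58 dB: IL = 13.12 dB.

13.1 dB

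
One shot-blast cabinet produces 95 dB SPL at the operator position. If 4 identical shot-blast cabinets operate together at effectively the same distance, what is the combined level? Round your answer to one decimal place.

101.0 dB SPL

With 4 equal, uncorrelated contributions the intensity is 4× that of one unit, giving a rise of 10·log₁₀ 4.
L_total = 95 + 10·log₁₀(4) = 95 + 6.021 = 101.02 dB SPL.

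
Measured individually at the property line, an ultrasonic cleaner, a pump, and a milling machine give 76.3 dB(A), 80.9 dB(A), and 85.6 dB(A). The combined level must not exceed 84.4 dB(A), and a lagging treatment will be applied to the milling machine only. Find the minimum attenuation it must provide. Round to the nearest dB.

Fixed contribution from the other sources: Σ 10^(L/10) = 10^(76.3/10) + 10^(80.9/10) = 1.657e+08 (82.19 dB(A)).
To meet 84.4 dB(A) overall, the treated milling machine may contribute at most 10^(84.4/10) − 1.657e+08 = 1.097e+08, i.e. 80.40 dB(A).
Required insertion loss = 85.6 − 80.40 = 5.20 dB.

5 dB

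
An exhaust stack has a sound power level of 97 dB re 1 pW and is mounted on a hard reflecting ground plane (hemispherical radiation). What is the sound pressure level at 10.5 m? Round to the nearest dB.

69 dB

Free-field hemispherical radiation: L_p = L_w − 10·log₁₀(2π·r²), r = 10.5 m.
2π·r² = 692.7 m², 10·log₁₀ of that is 28.406 dB.
L_p = 97 − 28.406 = 68.59 dB.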